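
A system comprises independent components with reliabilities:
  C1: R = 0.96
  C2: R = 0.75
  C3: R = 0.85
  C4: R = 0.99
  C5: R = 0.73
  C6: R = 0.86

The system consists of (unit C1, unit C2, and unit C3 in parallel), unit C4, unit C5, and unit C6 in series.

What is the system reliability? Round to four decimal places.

0.6206

Parallel (C1, C2, and C3): 1 − (1 − 0.960000)(1 − 0.750000)(1 − 0.850000) = 0.998500
Series ([0.998500], C4, C5, and C6): 0.998500 × 0.990000 × 0.730000 × 0.860000 = 0.6206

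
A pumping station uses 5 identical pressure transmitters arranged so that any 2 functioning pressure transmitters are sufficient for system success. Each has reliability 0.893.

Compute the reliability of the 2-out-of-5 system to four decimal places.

R = Σ_{i=2}^{5} C(5,i) p^i (1−p)^{5−i} with p = 0.893
C(5,2)·0.893^2·0.107^3 = 0.009769
C(5,3)·0.893^3·0.107^2 = 0.081531
C(5,4)·0.893^4·0.107^1 = 0.340220
C(5,5)·0.893^5·0.107^0 = 0.567881
Sum = 0.9994

0.9994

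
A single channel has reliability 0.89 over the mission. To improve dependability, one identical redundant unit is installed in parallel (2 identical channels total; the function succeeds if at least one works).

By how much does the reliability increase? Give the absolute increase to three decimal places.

R_before = 0.89
R_after = 1 − (1 − 0.89)^2 = 0.988
ΔR = 0.988 − 0.89 = 0.098

0.098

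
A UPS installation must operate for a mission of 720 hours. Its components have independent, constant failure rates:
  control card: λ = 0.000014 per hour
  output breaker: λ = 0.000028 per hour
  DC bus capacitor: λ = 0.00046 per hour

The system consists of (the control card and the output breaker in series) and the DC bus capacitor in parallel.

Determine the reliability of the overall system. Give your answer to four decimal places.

0.9916

R(control card) = exp(−0.000014 × 720) = 0.989971
R(output breaker) = exp(−0.000028 × 720) = 0.980042
R(DC bus capacitor) = exp(−0.00046 × 720) = 0.718062
Series (control card and output breaker): 0.989971 × 0.980042 = 0.970213
Parallel ([0.970213] and DC bus capacitor): 1 − (1 − 0.970213)(1 − 0.718062) = 0.9916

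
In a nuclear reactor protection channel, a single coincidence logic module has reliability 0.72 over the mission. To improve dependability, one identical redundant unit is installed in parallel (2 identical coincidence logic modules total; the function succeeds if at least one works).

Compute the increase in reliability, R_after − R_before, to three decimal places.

0.202

R_before = 0.72
R_after = 1 − (1 − 0.72)^2 = 0.922
ΔR = 0.922 − 0.72 = 0.202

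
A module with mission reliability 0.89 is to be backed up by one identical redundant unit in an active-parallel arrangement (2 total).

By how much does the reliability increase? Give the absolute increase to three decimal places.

R_before = 0.89
R_after = 1 − (1 − 0.89)^2 = 0.988
ΔR = 0.988 − 0.89 = 0.098

0.098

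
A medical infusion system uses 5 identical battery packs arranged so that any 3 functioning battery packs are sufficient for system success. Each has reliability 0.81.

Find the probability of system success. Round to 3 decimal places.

0.949

R = Σ_{i=3}^{5} C(5,i) p^i (1−p)^{5−i} with p = 0.81
C(5,3)·0.81^3·0.19^2 = 0.19185
C(5,4)·0.81^4·0.19^1 = 0.40894
C(5,5)·0.81^5·0.19^0 = 0.34868
Sum = 0.949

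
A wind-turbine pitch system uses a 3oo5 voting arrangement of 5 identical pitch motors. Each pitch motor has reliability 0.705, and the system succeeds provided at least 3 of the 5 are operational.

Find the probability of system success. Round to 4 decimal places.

0.8435

R = Σ_{i=3}^{5} C(5,i) p^i (1−p)^{5−i} with p = 0.705
C(5,3)·0.705^3·0.295^2 = 0.304938
C(5,4)·0.705^4·0.295^1 = 0.364375
C(5,5)·0.705^5·0.295^0 = 0.174159
Sum = 0.8435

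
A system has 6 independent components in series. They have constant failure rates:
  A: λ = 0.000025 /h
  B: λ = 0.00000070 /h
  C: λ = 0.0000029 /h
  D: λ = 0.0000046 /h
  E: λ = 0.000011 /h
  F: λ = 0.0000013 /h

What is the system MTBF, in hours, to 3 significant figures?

22000

Series of exponential components: λ_sys = Σ λ_i
λ_sys = 0.000025 + 0.00000070 + 0.0000029 + 0.0000046 + 0.000011 + 0.0000013 = 4.5500e-05 /h
MTBF = 1 / λ_sys = 22000 h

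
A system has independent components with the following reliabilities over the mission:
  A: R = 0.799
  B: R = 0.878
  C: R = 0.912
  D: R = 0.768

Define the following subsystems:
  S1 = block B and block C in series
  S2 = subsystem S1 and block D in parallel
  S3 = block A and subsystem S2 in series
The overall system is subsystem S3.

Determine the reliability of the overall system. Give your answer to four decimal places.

Series (B and C): 0.878000 × 0.912000 = 0.800736
Parallel ([0.800736] and D): 1 − (1 − 0.800736)(1 − 0.768000) = 0.953771
Series (A and [0.953771]): 0.799000 × 0.953771 = 0.7621

0.7621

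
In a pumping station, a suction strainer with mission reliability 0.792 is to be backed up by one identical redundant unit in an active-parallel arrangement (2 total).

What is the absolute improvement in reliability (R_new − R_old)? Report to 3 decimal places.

R_before = 0.792
R_after = 1 − (1 − 0.792)^2 = 0.957
ΔR = 0.957 − 0.792 = 0.165

0.165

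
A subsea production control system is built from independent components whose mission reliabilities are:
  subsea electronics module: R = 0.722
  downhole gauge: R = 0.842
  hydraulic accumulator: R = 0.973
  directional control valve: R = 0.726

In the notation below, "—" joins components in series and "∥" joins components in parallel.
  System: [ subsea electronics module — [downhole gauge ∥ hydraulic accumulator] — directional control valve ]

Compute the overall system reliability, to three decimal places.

Parallel (downhole gauge and hydraulic accumulator): 1 − (1 − 0.84200)(1 − 0.97300) = 0.99573
Series (subsea electronics module, [0.99573], and directional control valve): 0.72200 × 0.99573 × 0.72600 = 0.522

0.522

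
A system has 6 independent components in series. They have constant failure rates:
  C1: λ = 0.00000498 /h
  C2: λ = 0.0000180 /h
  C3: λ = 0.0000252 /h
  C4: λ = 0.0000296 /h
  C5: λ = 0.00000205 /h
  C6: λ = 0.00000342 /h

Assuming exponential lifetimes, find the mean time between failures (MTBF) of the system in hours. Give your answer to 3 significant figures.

Series of exponential components: λ_sys = Σ λ_i
λ_sys = 0.00000498 + 0.0000180 + 0.0000252 + 0.0000296 + 0.00000205 + 0.00000342 = 8.3250e-05 /h
MTBF = 1 / λ_sys = 12000 h

12000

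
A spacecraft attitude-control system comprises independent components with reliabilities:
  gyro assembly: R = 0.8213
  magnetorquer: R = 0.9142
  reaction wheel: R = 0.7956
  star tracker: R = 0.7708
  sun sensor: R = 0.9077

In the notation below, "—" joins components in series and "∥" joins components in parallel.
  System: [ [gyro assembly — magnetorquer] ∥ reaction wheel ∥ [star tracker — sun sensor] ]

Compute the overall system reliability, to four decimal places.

Series (gyro assembly and magnetorquer): 0.821300 × 0.914200 = 0.750832
Series (star tracker and sun sensor): 0.770800 × 0.907700 = 0.699655
Parallel ([0.750832], reaction wheel, and [0.699655]): 1 − (1 − 0.750832)(1 − 0.795600)(1 − 0.699655) = 0.9847

0.9847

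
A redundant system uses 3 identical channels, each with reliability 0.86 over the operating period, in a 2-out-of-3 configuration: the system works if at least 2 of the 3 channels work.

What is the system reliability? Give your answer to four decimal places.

0.9467

R = Σ_{i=2}^{3} C(3,i) p^i (1−p)^{3−i} with p = 0.86
C(3,2)·0.86^2·0.14^1 = 0.310632
C(3,3)·0.86^3·0.14^0 = 0.636056
Sum = 0.9467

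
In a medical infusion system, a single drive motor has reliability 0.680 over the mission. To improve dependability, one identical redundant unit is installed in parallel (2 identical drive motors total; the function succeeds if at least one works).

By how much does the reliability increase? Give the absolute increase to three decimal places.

0.218

R_before = 0.680
R_after = 1 − (1 − 0.680)^2 = 0.898
ΔR = 0.898 − 0.680 = 0.218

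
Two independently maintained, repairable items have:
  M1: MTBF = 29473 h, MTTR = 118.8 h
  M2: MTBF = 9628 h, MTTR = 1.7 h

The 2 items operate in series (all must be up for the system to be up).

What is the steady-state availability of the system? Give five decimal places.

A(M1) = MTBF/(MTBF+MTTR) = 29473/(29473+118.8) = 0.995985
A(M2) = MTBF/(MTBF+MTTR) = 9628/(9628+1.7) = 0.999823
Series availability: 0.995985 × 0.999823 = 0.99581

0.99581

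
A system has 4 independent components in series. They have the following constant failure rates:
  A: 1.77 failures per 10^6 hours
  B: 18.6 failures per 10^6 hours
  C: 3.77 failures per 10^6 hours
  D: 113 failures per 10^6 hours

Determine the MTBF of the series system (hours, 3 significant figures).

7290

Series of exponential components: λ_sys = Σ λ_i
λ_sys = 0.00000177 + 0.0000186 + 0.00000377 + 0.000113 = 1.3714e-04 /h
MTBF = 1 / λ_sys = 7290 h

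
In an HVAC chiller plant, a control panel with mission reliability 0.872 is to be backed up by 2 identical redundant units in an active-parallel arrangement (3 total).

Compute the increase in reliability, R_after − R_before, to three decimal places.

0.126

R_before = 0.872
R_after = 1 − (1 − 0.872)^3 = 0.998
ΔR = 0.998 − 0.872 = 0.126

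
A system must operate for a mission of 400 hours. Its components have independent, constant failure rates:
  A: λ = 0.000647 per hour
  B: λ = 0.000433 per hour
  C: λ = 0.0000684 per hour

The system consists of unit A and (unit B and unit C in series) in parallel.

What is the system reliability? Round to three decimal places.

0.959

R(A) = exp(−0.000647 × 400) = 0.77198
R(B) = exp(−0.000433 × 400) = 0.84097
R(C) = exp(−0.0000684 × 400) = 0.97301
Series (B and C): 0.84097 × 0.97301 = 0.81827
Parallel (A and [0.81827]): 1 − (1 − 0.77198)(1 − 0.81827) = 0.959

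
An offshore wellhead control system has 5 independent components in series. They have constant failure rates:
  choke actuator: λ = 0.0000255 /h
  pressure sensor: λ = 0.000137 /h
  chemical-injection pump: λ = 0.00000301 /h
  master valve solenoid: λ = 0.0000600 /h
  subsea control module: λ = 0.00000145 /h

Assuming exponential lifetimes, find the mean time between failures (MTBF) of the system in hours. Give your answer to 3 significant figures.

4410

Series of exponential components: λ_sys = Σ λ_i
λ_sys = 0.0000255 + 0.000137 + 0.00000301 + 0.0000600 + 0.00000145 = 2.2696e-04 /h
MTBF = 1 / λ_sys = 4410 h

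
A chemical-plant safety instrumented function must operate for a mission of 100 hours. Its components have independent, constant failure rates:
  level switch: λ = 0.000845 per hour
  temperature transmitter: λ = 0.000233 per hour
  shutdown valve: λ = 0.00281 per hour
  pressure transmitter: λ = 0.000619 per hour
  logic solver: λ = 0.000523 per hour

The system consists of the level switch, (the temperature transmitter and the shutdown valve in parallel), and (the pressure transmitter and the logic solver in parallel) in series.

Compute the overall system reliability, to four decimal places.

R(level switch) = exp(−0.000845 × 100) = 0.918972
R(temperature transmitter) = exp(−0.000233 × 100) = 0.976969
R(shutdown valve) = exp(−0.00281 × 100) = 0.755028
R(pressure transmitter) = exp(−0.000619 × 100) = 0.939977
R(logic solver) = exp(−0.000523 × 100) = 0.949044
Parallel (temperature transmitter and shutdown valve): 1 − (1 − 0.976969)(1 − 0.755028) = 0.994358
Parallel (pressure transmitter and logic solver): 1 − (1 − 0.939977)(1 − 0.949044) = 0.996941
Series (level switch, [0.994358], and [0.996941]): 0.918972 × 0.994358 × 0.996941 = 0.9110

0.9110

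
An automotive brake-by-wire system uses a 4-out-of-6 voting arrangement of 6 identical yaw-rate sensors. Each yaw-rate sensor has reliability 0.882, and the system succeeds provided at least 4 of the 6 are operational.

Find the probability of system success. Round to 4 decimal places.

0.9751

R = Σ_{i=4}^{6} C(6,i) p^i (1−p)^{6−i} with p = 0.882
C(6,4)·0.882^4·0.118^2 = 0.126395
C(6,5)·0.882^5·0.118^1 = 0.377899
C(6,6)·0.882^6·0.118^0 = 0.470773
Sum = 0.9751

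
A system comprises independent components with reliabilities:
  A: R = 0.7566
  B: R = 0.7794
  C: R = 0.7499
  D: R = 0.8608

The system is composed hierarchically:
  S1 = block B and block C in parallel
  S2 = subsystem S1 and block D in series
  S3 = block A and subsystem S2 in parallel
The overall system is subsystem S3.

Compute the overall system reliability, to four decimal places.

Parallel (B and C): 1 − (1 − 0.779400)(1 − 0.749900) = 0.944828
Series ([0.944828] and D): 0.944828 × 0.860800 = 0.813308
Parallel (A and [0.813308]): 1 − (1 − 0.756600)(1 − 0.813308) = 0.9546

0.9546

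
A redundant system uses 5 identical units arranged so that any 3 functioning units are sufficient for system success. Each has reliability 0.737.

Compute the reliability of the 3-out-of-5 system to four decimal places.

0.8823

R = Σ_{i=3}^{5} C(5,i) p^i (1−p)^{5−i} with p = 0.737
C(5,3)·0.737^3·0.263^2 = 0.276894
C(5,4)·0.737^4·0.263^1 = 0.387968
C(5,5)·0.737^5·0.263^0 = 0.217439
Sum = 0.8823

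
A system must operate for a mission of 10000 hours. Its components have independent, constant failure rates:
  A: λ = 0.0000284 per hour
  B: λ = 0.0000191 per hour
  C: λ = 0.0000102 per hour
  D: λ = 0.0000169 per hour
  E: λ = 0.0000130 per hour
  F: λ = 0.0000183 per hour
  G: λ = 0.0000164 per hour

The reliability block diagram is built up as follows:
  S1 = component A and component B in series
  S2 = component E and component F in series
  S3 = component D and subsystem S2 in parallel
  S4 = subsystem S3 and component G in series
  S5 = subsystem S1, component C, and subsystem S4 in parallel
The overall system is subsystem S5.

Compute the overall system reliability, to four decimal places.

R(A) = exp(−0.0000284 × 10000) = 0.752767
R(B) = exp(−0.0000191 × 10000) = 0.826133
R(C) = exp(−0.0000102 × 10000) = 0.903030
R(D) = exp(−0.0000169 × 10000) = 0.844509
R(E) = exp(−0.0000130 × 10000) = 0.878095
R(F) = exp(−0.0000183 × 10000) = 0.832768
R(G) = exp(−0.0000164 × 10000) = 0.848742
Series (A and B): 0.752767 × 0.826133 = 0.621886
Series (E and F): 0.878095 × 0.832768 = 0.731249
Parallel (D and [0.731249]): 1 − (1 − 0.844509)(1 − 0.731249) = 0.958212
Series ([0.958212] and G): 0.958212 × 0.848742 = 0.813275
Parallel ([0.621886], C, and [0.813275]): 1 − (1 − 0.621886)(1 − 0.903030)(1 − 0.813275) = 0.9932

0.9932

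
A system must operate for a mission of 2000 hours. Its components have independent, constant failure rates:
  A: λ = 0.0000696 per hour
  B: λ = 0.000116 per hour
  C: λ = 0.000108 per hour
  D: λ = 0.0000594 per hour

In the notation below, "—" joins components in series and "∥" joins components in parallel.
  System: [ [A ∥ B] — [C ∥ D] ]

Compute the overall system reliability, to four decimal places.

0.9519

R(A) = exp(−0.0000696 × 2000) = 0.870054
R(B) = exp(−0.000116 × 2000) = 0.792946
R(C) = exp(−0.000108 × 2000) = 0.805735
R(D) = exp(−0.0000594 × 2000) = 0.887985
Parallel (A and B): 1 − (1 − 0.870054)(1 − 0.792946) = 0.973094
Parallel (C and D): 1 − (1 − 0.805735)(1 − 0.887985) = 0.978239
Series ([0.973094] and [0.978239]): 0.973094 × 0.978239 = 0.9519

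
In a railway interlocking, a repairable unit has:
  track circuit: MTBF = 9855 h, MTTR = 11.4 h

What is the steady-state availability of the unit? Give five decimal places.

A(track circuit) = MTBF/(MTBF+MTTR) = 9855/(9855+11.4) = 0.99884

0.99884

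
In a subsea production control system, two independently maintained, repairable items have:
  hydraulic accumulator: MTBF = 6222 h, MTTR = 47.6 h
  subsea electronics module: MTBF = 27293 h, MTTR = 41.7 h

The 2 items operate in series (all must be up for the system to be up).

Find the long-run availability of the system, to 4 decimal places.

0.9909

A(hydraulic accumulator) = MTBF/(MTBF+MTTR) = 6222/(6222+47.6) = 0.992408
A(subsea electronics module) = MTBF/(MTBF+MTTR) = 27293/(27293+41.7) = 0.998474
Series availability: 0.992408 × 0.998474 = 0.9909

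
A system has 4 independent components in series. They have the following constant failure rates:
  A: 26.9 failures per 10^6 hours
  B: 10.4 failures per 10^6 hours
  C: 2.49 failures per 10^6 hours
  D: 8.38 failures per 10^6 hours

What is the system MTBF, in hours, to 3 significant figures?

Series of exponential components: λ_sys = Σ λ_i
λ_sys = 0.0000269 + 0.0000104 + 0.00000249 + 0.00000838 = 4.8170e-05 /h
MTBF = 1 / λ_sys = 20800 h

20800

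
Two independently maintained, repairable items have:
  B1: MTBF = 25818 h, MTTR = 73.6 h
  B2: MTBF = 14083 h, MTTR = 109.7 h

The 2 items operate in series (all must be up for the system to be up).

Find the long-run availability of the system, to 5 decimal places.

A(B1) = MTBF/(MTBF+MTTR) = 25818/(25818+73.6) = 0.997157
A(B2) = MTBF/(MTBF+MTTR) = 14083/(14083+109.7) = 0.992271
Series availability: 0.997157 × 0.992271 = 0.98945

0.98945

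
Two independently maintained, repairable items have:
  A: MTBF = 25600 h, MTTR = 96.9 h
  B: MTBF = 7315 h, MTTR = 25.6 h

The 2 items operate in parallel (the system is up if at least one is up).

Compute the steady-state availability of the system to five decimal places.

0.99999

A(A) = MTBF/(MTBF+MTTR) = 25600/(25600+96.9) = 0.996229
A(B) = MTBF/(MTBF+MTTR) = 7315/(7315+25.6) = 0.996513
Parallel availability: 1 − (1 − 0.996229)(1 − 0.996513) = 0.99999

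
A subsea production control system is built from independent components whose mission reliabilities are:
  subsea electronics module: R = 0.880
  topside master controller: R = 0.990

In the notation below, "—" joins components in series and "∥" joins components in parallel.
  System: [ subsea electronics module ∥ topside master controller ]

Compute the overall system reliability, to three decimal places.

0.999

Parallel (subsea electronics module and topside master controller): 1 − (1 − 0.88000)(1 − 0.99000) = 0.999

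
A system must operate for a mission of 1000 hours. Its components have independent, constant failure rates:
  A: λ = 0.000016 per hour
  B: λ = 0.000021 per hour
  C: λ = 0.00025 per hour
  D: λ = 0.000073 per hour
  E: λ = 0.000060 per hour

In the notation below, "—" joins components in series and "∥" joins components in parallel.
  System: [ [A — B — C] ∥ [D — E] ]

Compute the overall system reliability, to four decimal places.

R(A) = exp(−0.000016 × 1000) = 0.984127
R(B) = exp(−0.000021 × 1000) = 0.979219
R(C) = exp(−0.00025 × 1000) = 0.778801
R(D) = exp(−0.000073 × 1000) = 0.929601
R(E) = exp(−0.000060 × 1000) = 0.941765
Series (A, B, and C): 0.984127 × 0.979219 × 0.778801 = 0.750512
Series (D and E): 0.929601 × 0.941765 = 0.875466
Parallel ([0.750512] and [0.875466]): 1 − (1 − 0.750512)(1 − 0.875466) = 0.9689

0.9689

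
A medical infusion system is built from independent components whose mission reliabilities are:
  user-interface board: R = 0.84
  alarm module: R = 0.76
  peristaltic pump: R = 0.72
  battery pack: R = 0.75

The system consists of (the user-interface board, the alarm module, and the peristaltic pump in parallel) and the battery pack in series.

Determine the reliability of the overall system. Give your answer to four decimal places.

0.7419

Parallel (user-interface board, alarm module, and peristaltic pump): 1 − (1 − 0.840000)(1 − 0.760000)(1 − 0.720000) = 0.989248
Series ([0.989248] and battery pack): 0.989248 × 0.750000 = 0.7419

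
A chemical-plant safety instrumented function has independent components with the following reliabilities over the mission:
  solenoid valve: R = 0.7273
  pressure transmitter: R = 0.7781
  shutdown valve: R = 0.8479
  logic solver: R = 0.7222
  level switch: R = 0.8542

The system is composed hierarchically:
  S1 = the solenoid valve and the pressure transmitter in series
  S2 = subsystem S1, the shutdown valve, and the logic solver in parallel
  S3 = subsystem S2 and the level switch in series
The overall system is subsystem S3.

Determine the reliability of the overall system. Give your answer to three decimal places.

Series (solenoid valve and pressure transmitter): 0.72730 × 0.77810 = 0.56591
Parallel ([0.56591], shutdown valve, and logic solver): 1 − (1 − 0.56591)(1 − 0.84790)(1 − 0.72220) = 0.98166
Series ([0.98166] and level switch): 0.98166 × 0.85420 = 0.839

0.839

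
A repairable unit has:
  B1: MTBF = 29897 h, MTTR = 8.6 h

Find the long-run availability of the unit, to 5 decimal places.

0.99971

A(B1) = MTBF/(MTBF+MTTR) = 29897/(29897+8.6) = 0.99971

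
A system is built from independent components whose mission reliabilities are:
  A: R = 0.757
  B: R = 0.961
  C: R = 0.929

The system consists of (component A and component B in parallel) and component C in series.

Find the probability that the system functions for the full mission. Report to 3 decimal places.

0.920

Parallel (A and B): 1 − (1 − 0.75700)(1 − 0.96100) = 0.99052
Series ([0.99052] and C): 0.99052 × 0.92900 = 0.920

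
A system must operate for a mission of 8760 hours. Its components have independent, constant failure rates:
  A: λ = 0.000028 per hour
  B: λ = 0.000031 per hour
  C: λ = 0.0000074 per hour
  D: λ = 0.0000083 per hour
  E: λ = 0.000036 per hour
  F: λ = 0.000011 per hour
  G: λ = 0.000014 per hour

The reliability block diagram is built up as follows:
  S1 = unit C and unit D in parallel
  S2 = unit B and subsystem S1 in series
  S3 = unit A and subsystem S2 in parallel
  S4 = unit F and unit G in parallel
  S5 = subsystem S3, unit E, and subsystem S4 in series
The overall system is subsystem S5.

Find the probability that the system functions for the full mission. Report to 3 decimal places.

R(A) = exp(−0.000028 × 8760) = 0.78249
R(B) = exp(−0.000031 × 8760) = 0.76219
R(C) = exp(−0.0000074 × 8760) = 0.93723
R(D) = exp(−0.0000083 × 8760) = 0.92987
R(E) = exp(−0.000036 × 8760) = 0.72953
R(F) = exp(−0.000011 × 8760) = 0.90814
R(G) = exp(−0.000014 × 8760) = 0.88458
Parallel (C and D): 1 − (1 − 0.93723)(1 − 0.92987) = 0.99560
Series (B and [0.99560]): 0.76219 × 0.99560 = 0.75884
Parallel (A and [0.75884]): 1 − (1 − 0.78249)(1 − 0.75884) = 0.94755
Parallel (F and G): 1 − (1 − 0.90814)(1 − 0.88458) = 0.98940
Series ([0.94755], E, and [0.98940]): 0.94755 × 0.72953 × 0.98940 = 0.684

0.684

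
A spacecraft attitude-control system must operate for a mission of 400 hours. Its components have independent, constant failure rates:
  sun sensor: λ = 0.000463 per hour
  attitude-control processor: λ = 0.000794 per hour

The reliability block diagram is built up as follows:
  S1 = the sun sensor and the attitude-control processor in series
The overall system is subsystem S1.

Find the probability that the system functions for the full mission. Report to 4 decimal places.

0.6048

R(sun sensor) = exp(−0.000463 × 400) = 0.830938
R(attitude-control processor) = exp(−0.000794 × 400) = 0.727894
Series (sun sensor and attitude-control processor): 0.830938 × 0.727894 = 0.6048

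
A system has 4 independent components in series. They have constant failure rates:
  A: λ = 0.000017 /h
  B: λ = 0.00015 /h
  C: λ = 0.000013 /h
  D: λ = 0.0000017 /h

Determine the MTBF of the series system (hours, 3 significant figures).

5500

Series of exponential components: λ_sys = Σ λ_i
λ_sys = 0.000017 + 0.00015 + 0.000013 + 0.0000017 = 1.8170e-04 /h
MTBF = 1 / λ_sys = 5500 h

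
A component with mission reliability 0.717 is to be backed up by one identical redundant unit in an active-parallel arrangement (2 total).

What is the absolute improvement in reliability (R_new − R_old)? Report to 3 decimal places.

0.203

R_before = 0.717
R_after = 1 − (1 − 0.717)^2 = 0.920
ΔR = 0.920 − 0.717 = 0.203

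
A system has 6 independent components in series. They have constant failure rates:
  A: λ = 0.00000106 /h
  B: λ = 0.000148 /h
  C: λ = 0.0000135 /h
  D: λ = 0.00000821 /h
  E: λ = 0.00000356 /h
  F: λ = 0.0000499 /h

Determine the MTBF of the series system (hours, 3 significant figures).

Series of exponential components: λ_sys = Σ λ_i
λ_sys = 0.00000106 + 0.000148 + 0.0000135 + 0.00000821 + 0.00000356 + 0.0000499 = 2.2423e-04 /h
MTBF = 1 / λ_sys = 4460 h

4460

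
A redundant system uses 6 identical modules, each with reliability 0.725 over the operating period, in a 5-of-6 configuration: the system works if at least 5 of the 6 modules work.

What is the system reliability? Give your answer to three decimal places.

R = Σ_{i=5}^{6} C(6,i) p^i (1−p)^{6−i} with p = 0.725
C(6,5)·0.725^5·0.275^1 = 0.33050
C(6,6)·0.725^6·0.275^0 = 0.14522
Sum = 0.476

0.476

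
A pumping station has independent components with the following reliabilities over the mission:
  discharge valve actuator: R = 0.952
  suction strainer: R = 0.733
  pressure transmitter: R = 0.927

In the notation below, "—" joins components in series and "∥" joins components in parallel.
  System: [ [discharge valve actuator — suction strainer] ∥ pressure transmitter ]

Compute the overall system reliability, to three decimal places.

Series (discharge valve actuator and suction strainer): 0.95200 × 0.73300 = 0.69782
Parallel ([0.69782] and pressure transmitter): 1 − (1 − 0.69782)(1 − 0.92700) = 0.978

0.978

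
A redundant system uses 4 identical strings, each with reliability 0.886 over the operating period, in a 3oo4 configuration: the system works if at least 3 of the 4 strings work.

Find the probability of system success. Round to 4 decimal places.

R = Σ_{i=3}^{4} C(4,i) p^i (1−p)^{4−i} with p = 0.886
C(4,3)·0.886^3·0.114^1 = 0.317151
C(4,4)·0.886^4·0.114^0 = 0.616219
Sum = 0.9334

0.9334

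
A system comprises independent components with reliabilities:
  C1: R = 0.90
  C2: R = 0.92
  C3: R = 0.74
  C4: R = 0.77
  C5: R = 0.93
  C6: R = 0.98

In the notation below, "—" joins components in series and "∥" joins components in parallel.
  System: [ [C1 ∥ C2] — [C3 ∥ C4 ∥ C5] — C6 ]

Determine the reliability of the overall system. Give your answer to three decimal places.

Parallel (C1 and C2): 1 − (1 − 0.90000)(1 − 0.92000) = 0.99200
Parallel (C3, C4, and C5): 1 − (1 − 0.74000)(1 − 0.77000)(1 − 0.93000) = 0.99581
Series ([0.99200], [0.99581], and C6): 0.99200 × 0.99581 × 0.98000 = 0.968

0.968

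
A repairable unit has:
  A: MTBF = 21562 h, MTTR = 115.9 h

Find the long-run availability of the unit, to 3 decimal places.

0.995

A(A) = MTBF/(MTBF+MTTR) = 21562/(21562+115.9) = 0.995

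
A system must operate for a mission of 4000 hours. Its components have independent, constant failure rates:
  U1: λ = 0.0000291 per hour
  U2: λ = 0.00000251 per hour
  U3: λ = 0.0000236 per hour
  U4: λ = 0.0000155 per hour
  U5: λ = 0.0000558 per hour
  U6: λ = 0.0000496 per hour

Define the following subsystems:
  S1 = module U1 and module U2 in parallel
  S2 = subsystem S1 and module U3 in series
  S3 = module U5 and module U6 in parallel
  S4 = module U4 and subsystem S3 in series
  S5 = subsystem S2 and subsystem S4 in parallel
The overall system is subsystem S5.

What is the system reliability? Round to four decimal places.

0.9914

R(U1) = exp(−0.0000291 × 4000) = 0.890119
R(U2) = exp(−0.00000251 × 4000) = 0.990010
R(U3) = exp(−0.0000236 × 4000) = 0.909919
R(U4) = exp(−0.0000155 × 4000) = 0.939883
R(U5) = exp(−0.0000558 × 4000) = 0.799955
R(U6) = exp(−0.0000496 × 4000) = 0.820042
Parallel (U1 and U2): 1 − (1 − 0.890119)(1 − 0.990010) = 0.998902
Series ([0.998902] and U3): 0.998902 × 0.909919 = 0.908920
Parallel (U5 and U6): 1 − (1 − 0.799955)(1 − 0.820042) = 0.964000
Series (U4 and [0.964000]): 0.939883 × 0.964000 = 0.906047
Parallel ([0.908920] and [0.906047]): 1 − (1 − 0.908920)(1 − 0.906047) = 0.9914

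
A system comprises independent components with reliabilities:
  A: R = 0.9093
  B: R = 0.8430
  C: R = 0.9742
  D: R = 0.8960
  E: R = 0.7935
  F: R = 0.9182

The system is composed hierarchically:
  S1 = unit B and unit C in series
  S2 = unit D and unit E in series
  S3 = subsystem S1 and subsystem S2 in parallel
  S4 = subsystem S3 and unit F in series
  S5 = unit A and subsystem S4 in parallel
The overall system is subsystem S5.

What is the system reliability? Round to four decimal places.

0.9883

Series (B and C): 0.843000 × 0.974200 = 0.821251
Series (D and E): 0.896000 × 0.793500 = 0.710976
Parallel ([0.821251] and [0.710976]): 1 − (1 − 0.821251)(1 − 0.710976) = 0.948337
Series ([0.948337] and F): 0.948337 × 0.918200 = 0.870763
Parallel (A and [0.870763]): 1 − (1 − 0.909300)(1 − 0.870763) = 0.9883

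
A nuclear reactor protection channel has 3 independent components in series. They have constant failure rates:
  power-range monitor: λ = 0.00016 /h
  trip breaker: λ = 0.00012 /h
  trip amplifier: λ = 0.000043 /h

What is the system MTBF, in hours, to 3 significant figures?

Series of exponential components: λ_sys = Σ λ_i
λ_sys = 0.00016 + 0.00012 + 0.000043 = 3.2300e-04 /h
MTBF = 1 / λ_sys = 3100 h

3100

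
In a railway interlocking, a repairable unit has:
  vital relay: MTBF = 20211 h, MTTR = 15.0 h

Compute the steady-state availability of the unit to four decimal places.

A(vital relay) = MTBF/(MTBF+MTTR) = 20211/(20211+15.0) = 0.9993

0.9993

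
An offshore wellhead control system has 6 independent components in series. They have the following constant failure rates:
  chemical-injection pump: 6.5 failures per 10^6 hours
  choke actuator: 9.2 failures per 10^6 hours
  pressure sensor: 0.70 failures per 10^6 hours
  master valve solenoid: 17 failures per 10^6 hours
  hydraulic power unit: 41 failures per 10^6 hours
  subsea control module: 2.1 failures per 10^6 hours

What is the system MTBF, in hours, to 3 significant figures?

Series of exponential components: λ_sys = Σ λ_i
λ_sys = 0.0000065 + 0.0000092 + 0.00000070 + 0.000017 + 0.000041 + 0.0000021 = 7.6500e-05 /h
MTBF = 1 / λ_sys = 13100 h

13100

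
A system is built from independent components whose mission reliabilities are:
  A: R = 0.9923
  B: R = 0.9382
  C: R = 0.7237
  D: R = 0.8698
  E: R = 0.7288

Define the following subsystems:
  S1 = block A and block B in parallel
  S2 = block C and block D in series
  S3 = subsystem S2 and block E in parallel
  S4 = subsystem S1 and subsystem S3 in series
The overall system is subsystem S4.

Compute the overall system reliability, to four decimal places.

0.8991

Parallel (A and B): 1 − (1 − 0.992300)(1 − 0.938200) = 0.999524
Series (C and D): 0.723700 × 0.869800 = 0.629474
Parallel ([0.629474] and E): 1 − (1 − 0.629474)(1 − 0.728800) = 0.899513
Series ([0.999524] and [0.899513]): 0.999524 × 0.899513 = 0.8991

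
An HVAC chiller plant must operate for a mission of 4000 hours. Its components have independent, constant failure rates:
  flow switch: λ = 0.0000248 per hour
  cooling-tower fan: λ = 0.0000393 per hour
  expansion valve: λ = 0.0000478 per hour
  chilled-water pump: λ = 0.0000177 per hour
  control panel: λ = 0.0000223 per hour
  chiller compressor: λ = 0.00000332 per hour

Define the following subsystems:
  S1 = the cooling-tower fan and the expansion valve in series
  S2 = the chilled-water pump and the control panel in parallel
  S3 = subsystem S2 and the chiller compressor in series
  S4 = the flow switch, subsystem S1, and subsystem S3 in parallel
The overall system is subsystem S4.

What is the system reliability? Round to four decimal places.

R(flow switch) = exp(−0.0000248 × 4000) = 0.905562
R(cooling-tower fan) = exp(−0.0000393 × 4000) = 0.854533
R(expansion valve) = exp(−0.0000478 × 4000) = 0.825967
R(chilled-water pump) = exp(−0.0000177 × 4000) = 0.931648
R(control panel) = exp(−0.0000223 × 4000) = 0.914663
R(chiller compressor) = exp(−0.00000332 × 4000) = 0.986808
Series (cooling-tower fan and expansion valve): 0.854533 × 0.825967 = 0.705816
Parallel (chilled-water pump and control panel): 1 − (1 − 0.931648)(1 − 0.914663) = 0.994167
Series ([0.994167] and chiller compressor): 0.994167 × 0.986808 = 0.981052
Parallel (flow switch, [0.705816], and [0.981052]): 1 − (1 − 0.905562)(1 − 0.705816)(1 − 0.981052) = 0.9995

0.9995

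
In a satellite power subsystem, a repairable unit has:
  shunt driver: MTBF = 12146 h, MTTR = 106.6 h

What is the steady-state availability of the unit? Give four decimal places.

A(shunt driver) = MTBF/(MTBF+MTTR) = 12146/(12146+106.6) = 0.9913

0.9913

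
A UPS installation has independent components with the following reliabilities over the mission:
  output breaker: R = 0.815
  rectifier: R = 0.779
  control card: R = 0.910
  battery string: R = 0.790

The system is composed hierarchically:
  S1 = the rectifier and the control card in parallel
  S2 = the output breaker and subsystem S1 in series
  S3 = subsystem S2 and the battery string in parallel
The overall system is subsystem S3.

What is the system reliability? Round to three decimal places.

Parallel (rectifier and control card): 1 − (1 − 0.77900)(1 − 0.91000) = 0.98011
Series (output breaker and [0.98011]): 0.81500 × 0.98011 = 0.79879
Parallel ([0.79879] and battery string): 1 − (1 − 0.79879)(1 − 0.79000) = 0.958

0.958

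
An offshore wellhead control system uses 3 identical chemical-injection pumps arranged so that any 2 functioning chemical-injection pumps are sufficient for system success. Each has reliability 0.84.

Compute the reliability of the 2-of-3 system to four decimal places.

R = Σ_{i=2}^{3} C(3,i) p^i (1−p)^{3−i} with p = 0.84
C(3,2)·0.84^2·0.16^1 = 0.338688
C(3,3)·0.84^3·0.16^0 = 0.592704
Sum = 0.9314

0.9314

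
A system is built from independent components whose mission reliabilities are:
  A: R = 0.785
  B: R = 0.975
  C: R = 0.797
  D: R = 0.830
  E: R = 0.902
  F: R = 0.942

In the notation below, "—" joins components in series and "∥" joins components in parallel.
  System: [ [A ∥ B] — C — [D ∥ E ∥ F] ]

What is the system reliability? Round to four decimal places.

0.7920

Parallel (A and B): 1 − (1 − 0.785000)(1 − 0.975000) = 0.994625
Parallel (D, E, and F): 1 − (1 − 0.830000)(1 − 0.902000)(1 − 0.942000) = 0.999034
Series ([0.994625], C, and [0.999034]): 0.994625 × 0.797000 × 0.999034 = 0.7920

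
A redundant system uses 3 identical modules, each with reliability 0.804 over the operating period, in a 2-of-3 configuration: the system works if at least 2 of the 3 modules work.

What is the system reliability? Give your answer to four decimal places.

R = Σ_{i=2}^{3} C(3,i) p^i (1−p)^{3−i} with p = 0.804
C(3,2)·0.804^2·0.196^1 = 0.380093
C(3,3)·0.804^3·0.196^0 = 0.519718
Sum = 0.8998

0.8998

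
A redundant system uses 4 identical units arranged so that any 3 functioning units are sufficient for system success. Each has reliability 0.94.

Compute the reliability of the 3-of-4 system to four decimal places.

R = Σ_{i=3}^{4} C(4,i) p^i (1−p)^{4−i} with p = 0.94
C(4,3)·0.94^3·0.06^1 = 0.199340
C(4,4)·0.94^4·0.06^0 = 0.780749
Sum = 0.9801

0.9801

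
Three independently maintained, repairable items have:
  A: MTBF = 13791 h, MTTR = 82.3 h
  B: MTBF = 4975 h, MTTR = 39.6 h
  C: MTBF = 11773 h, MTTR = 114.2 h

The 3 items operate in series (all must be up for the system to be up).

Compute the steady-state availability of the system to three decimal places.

A(A) = MTBF/(MTBF+MTTR) = 13791/(13791+82.3) = 0.994068
A(B) = MTBF/(MTBF+MTTR) = 4975/(4975+39.6) = 0.992103
A(C) = MTBF/(MTBF+MTTR) = 11773/(11773+114.2) = 0.990393
Series availability: 0.994068 × 0.992103 × 0.990393 = 0.977

0.977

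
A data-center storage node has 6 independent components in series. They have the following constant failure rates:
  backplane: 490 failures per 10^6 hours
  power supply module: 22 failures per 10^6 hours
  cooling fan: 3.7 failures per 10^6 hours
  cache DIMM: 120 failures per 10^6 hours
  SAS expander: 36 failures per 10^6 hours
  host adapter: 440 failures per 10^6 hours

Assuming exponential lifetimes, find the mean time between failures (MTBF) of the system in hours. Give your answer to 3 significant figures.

900

Series of exponential components: λ_sys = Σ λ_i
λ_sys = 0.00049 + 0.000022 + 0.0000037 + 0.00012 + 0.000036 + 0.00044 = 1.1117e-03 /h
MTBF = 1 / λ_sys = 900 h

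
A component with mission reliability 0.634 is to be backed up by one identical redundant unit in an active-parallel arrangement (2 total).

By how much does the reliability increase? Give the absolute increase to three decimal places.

0.232

R_before = 0.634
R_after = 1 − (1 − 0.634)^2 = 0.866
ΔR = 0.866 − 0.634 = 0.232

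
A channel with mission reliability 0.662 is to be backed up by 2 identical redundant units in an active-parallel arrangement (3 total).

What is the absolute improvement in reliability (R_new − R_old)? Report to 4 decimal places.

0.2994

R_before = 0.662
R_after = 1 − (1 − 0.662)^3 = 0.9614
ΔR = 0.9614 − 0.662 = 0.2994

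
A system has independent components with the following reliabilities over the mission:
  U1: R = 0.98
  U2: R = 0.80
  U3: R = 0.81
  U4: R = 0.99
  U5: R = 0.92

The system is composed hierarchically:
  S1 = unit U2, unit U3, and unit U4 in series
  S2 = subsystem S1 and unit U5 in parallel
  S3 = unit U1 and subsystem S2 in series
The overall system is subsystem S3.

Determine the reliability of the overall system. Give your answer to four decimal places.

Series (U2, U3, and U4): 0.800000 × 0.810000 × 0.990000 = 0.641520
Parallel ([0.641520] and U5): 1 − (1 − 0.641520)(1 − 0.920000) = 0.971322
Series (U1 and [0.971322]): 0.980000 × 0.971322 = 0.9519

0.9519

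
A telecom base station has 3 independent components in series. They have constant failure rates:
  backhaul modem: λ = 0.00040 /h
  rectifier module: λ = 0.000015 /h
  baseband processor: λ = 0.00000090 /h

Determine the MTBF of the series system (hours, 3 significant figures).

2400

Series of exponential components: λ_sys = Σ λ_i
λ_sys = 0.00040 + 0.000015 + 0.00000090 = 4.1590e-04 /h
MTBF = 1 / λ_sys = 2400 h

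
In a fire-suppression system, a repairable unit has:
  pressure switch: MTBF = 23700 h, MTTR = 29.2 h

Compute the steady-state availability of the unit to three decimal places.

A(pressure switch) = MTBF/(MTBF+MTTR) = 23700/(23700+29.2) = 0.999

0.999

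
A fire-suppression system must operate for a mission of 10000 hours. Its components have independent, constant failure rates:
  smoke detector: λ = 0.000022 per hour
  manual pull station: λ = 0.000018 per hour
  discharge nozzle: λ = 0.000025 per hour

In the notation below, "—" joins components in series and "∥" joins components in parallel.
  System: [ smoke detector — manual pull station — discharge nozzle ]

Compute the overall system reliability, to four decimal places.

0.5220

R(smoke detector) = exp(−0.000022 × 10000) = 0.802519
R(manual pull station) = exp(−0.000018 × 10000) = 0.835270
R(discharge nozzle) = exp(−0.000025 × 10000) = 0.778801
Series (smoke detector, manual pull station, and discharge nozzle): 0.802519 × 0.835270 × 0.778801 = 0.5220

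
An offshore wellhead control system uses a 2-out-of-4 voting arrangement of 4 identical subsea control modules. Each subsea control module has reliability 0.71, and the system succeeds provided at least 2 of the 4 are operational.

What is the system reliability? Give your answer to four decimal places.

R = Σ_{i=2}^{4} C(4,i) p^i (1−p)^{4−i} with p = 0.71
C(4,2)·0.71^2·0.29^2 = 0.254369
C(4,3)·0.71^3·0.29^1 = 0.415177
C(4,4)·0.71^4·0.29^0 = 0.254117
Sum = 0.9237

0.9237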